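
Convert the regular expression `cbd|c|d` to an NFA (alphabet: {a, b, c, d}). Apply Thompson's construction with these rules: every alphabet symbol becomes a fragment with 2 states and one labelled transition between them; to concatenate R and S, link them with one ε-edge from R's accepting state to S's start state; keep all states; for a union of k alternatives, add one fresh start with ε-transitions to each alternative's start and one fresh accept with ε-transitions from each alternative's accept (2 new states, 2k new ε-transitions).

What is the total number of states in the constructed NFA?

Per subexpression:
Each of the 5 symbol leaves contributes a 2-state fragment.
  cbd — 6 states
  cbd|c|d — 12 states

12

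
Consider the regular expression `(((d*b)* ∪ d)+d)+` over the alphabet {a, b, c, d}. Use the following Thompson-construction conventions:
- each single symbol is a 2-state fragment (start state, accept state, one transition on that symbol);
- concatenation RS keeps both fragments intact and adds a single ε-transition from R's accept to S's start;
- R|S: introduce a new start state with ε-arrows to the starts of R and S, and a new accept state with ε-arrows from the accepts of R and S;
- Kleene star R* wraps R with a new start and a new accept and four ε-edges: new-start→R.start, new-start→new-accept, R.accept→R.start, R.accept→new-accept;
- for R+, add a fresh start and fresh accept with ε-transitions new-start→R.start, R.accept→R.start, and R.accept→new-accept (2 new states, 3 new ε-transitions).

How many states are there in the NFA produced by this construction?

By structural recursion:
Each of the 4 symbol leaves contributes a 2-state fragment.
  d* → 4 states
  d*b → 6 states
  (d*b)* → 8 states
  (d*b)* ∪ d → 12 states
  ((d*b)* ∪ d)+ → 14 states
  ((d*b)* ∪ d)+d → 16 states
  (((d*b)* ∪ d)+d)+ → 18 states

18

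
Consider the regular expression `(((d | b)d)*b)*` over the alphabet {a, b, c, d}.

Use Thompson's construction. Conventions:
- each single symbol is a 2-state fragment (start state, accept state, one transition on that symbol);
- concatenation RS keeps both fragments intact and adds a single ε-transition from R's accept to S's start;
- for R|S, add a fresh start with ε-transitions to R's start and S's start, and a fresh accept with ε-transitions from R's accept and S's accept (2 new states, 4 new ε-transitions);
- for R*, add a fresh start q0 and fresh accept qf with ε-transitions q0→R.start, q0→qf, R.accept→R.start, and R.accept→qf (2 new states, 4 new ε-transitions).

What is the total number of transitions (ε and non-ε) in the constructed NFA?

18

Recursing over subexpressions:
Each of the 4 symbol leaves contributes 1 transition (1 symbol, 0 ε).
  d | b : 6 transitions (2 symbol, 4 ε)
  (d | b)d : 8 transitions (3 symbol, 5 ε)
  ((d | b)d)* : 12 transitions (3 symbol, 9 ε)
  ((d | b)d)*b : 14 transitions (4 symbol, 10 ε)
  (((d | b)d)*b)* : 18 transitions (4 symbol, 14 ε)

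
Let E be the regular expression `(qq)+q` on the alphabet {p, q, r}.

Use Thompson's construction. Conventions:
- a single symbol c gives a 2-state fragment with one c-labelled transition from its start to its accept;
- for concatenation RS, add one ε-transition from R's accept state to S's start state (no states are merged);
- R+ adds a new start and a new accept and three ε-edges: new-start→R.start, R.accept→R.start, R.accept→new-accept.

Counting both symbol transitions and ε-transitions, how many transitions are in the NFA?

8

Recursing over subexpressions:
Each of the 3 symbol leaves contributes 1 transition (1 symbol, 0 ε).
  qq = 3 transitions (2 symbol, 1 ε)
  (qq)+ = 6 transitions (2 symbol, 4 ε)
  (qq)+q = 8 transitions (3 symbol, 5 ε)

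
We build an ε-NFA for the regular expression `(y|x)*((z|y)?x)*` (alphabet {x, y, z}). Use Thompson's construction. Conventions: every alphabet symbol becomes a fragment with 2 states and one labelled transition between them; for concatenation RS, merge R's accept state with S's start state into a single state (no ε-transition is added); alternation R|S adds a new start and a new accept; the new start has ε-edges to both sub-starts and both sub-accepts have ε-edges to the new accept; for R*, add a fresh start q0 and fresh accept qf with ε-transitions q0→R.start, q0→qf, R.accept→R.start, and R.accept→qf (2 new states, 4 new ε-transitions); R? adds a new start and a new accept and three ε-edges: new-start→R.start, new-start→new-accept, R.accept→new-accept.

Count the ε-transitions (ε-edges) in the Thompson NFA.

By structural recursion:
Each of the 5 symbol leaves contributes 0 ε-transitions.
  y|x = 4 ε-transitions
  (y|x)* = 8 ε-transitions
  z|y = 4 ε-transitions
  (z|y)? = 7 ε-transitions
  (z|y)?x = 7 ε-transitions
  ((z|y)?x)* = 11 ε-transitions
  (y|x)*((z|y)?x)* = 19 ε-transitions

19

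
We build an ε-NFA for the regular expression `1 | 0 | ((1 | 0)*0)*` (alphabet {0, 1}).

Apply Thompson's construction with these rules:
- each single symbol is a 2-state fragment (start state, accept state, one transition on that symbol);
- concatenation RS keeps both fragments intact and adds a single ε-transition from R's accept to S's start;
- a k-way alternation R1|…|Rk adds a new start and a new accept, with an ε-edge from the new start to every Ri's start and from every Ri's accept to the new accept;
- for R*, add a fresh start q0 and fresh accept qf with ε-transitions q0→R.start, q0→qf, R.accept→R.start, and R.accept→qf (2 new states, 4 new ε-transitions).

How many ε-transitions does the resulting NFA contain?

By structural recursion:
Each of the 5 symbol leaves contributes 0 ε-transitions.
  1 | 0 : 4 ε-transitions
  (1 | 0)* : 8 ε-transitions
  (1 | 0)*0 : 9 ε-transitions
  ((1 | 0)*0)* : 13 ε-transitions
  1 | 0 | ((1 | 0)*0)* : 19 ε-transitions

19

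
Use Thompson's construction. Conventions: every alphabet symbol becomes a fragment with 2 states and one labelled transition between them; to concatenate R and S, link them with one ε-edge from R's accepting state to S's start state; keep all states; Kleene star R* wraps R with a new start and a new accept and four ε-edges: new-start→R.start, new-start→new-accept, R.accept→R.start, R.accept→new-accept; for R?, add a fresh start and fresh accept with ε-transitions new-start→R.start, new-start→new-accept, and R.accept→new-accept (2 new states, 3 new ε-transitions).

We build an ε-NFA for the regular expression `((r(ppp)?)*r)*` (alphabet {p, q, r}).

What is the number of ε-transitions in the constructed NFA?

Building bottom-up:
Each of the 5 symbol leaves contributes 0 ε-transitions.
  ppp — 2 ε-transitions
  (ppp)? — 5 ε-transitions
  r(ppp)? — 6 ε-transitions
  (r(ppp)?)* — 10 ε-transitions
  (r(ppp)?)*r — 11 ε-transitions
  ((r(ppp)?)*r)* — 15 ε-transitions

15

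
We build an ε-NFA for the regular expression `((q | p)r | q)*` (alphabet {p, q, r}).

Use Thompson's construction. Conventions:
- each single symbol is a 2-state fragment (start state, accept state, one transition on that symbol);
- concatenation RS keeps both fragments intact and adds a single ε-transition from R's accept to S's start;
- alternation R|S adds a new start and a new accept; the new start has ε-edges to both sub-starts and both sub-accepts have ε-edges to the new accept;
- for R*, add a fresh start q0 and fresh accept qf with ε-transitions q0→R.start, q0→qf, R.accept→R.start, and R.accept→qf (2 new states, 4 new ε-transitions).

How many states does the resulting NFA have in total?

By structural recursion:
Each of the 4 symbol leaves contributes a 2-state fragment.
  q | p → 6 states
  (q | p)r → 8 states
  (q | p)r | q → 12 states
  ((q | p)r | q)* → 14 states

14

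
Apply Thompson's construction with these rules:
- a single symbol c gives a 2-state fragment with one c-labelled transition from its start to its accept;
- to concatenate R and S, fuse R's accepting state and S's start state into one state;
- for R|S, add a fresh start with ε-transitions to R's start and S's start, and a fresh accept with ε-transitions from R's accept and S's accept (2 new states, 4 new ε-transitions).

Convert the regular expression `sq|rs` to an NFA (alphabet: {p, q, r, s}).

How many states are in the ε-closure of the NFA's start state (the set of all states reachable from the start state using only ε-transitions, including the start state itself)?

3

Let C(F) = |ε-closure(F.start)| within fragment F, and note whether F accepts ε. Symbol fragments have C = 1 and do not accept ε. Then:
  sq : same as the first factor's closure: |closure| = 1
  rs : |closure| equals the left operand's closure size = 1 (its accept is not ε-reachable, so the closure stops there)
  sq|rs : |closure| = 1 + 1 + 1 = 3 (the new accept is not ε-reachable since no branch accepts ε)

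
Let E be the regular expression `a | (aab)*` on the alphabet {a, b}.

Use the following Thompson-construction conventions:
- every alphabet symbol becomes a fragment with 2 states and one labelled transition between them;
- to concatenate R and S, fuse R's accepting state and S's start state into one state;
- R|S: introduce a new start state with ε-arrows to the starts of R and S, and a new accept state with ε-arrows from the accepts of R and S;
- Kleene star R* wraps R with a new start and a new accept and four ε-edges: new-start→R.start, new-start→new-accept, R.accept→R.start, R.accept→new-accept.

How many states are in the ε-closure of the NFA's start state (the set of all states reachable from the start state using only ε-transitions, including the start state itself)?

Compute the ε-closure size of each fragment's start state recursively; a symbol fragment's start has no outgoing ε-edge, so its closure is just itself (size 1).
  aab : same as the first factor's closure: C = 1
  (aab)* : new start has ε-edges to the inner start and to the new accept, so C = 2 + 1 = 3
  a | (aab)* : new start ε-reaches every alternative's start; at least one alternative accepts ε, so the union's new accept is reached too: C = 1 + 1 + 3 + 1 = 6

6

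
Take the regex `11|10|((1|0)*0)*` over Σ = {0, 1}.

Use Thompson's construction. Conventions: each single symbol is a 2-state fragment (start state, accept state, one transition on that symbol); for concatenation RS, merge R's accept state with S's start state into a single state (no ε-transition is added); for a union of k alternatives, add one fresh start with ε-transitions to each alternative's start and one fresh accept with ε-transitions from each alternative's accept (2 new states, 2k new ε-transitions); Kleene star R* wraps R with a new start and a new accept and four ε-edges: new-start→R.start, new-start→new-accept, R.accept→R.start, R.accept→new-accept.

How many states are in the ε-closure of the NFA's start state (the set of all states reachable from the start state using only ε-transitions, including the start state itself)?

Work bottom-up. For each fragment F, track |ε-closure(F.start)| and whether F's accept lies in that closure (i.e. whether F accepts ε). A single-symbol fragment has closure size 1 and does not accept ε.
  11 → same as the first factor's closure: C = 1
  10 → C equals the left operand's closure size = 1 (its accept is not ε-reachable, so the closure stops there)
  1|0 → new start ε-reaches every alternative's start; none of them accept ε, so the new accept is not reached: C = 1 + 1 + 1 = 3
  (1|0)* → new start has ε-edges to the inner start and to the new accept, so C = 2 + 3 = 5
  (1|0)*0 → the left operand accepts ε, so the closure extends into the next operand (the shared merged state is already counted); C = 5 + (1−1) = 5
  ((1|0)*0)* → new start has ε-edges to the inner start and to the new accept, so C = 2 + 5 = 7
  11|10|((1|0)*0)* → new start ε-reaches every alternative's start; at least one alternative accepts ε, so the union's new accept is reached too: C = 1 + 1 + 1 + 7 + 1 = 11

11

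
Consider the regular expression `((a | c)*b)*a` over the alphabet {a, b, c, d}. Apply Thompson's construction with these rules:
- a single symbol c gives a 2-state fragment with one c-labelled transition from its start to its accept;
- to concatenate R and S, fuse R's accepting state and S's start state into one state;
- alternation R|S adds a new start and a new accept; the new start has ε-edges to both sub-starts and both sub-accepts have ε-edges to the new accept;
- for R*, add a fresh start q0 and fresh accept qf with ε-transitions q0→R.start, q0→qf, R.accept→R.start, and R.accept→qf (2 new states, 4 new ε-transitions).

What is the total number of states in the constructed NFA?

12

Per subexpression:
Each of the 4 symbol leaves contributes a 2-state fragment.
  a | c — 6 states
  (a | c)* — 8 states
  (a | c)*b — 9 states
  ((a | c)*b)* — 11 states
  ((a | c)*b)*a — 12 states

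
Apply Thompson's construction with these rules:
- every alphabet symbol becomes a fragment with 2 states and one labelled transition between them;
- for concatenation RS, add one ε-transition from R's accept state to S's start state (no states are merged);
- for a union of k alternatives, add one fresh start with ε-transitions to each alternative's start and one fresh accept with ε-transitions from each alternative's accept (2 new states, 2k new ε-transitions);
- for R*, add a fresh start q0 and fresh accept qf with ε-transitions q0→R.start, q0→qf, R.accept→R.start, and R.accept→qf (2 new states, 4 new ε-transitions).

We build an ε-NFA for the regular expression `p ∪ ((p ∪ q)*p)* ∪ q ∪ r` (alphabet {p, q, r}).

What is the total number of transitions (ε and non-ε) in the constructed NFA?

27

Per subexpression:
Each of the 6 symbol leaves contributes 1 transition (1 symbol, 0 ε).
  p ∪ q → 6 transitions (2 symbol, 4 ε)
  (p ∪ q)* → 10 transitions (2 symbol, 8 ε)
  (p ∪ q)*p → 12 transitions (3 symbol, 9 ε)
  ((p ∪ q)*p)* → 16 transitions (3 symbol, 13 ε)
  p ∪ ((p ∪ q)*p)* ∪ q ∪ r → 27 transitions (6 symbol, 21 ε)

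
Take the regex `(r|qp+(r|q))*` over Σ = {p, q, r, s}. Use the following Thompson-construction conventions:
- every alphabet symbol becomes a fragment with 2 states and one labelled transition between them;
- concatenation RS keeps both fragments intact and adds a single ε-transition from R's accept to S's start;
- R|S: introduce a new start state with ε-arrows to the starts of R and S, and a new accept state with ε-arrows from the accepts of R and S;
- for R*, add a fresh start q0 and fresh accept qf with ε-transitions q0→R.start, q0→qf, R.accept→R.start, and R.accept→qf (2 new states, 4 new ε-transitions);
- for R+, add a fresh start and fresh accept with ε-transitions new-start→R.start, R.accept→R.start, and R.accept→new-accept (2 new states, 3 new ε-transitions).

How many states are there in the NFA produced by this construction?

18

Building bottom-up:
Each of the 5 symbol leaves contributes a 2-state fragment.
  p+ : 4 states
  r|q : 6 states
  qp+(r|q) : 12 states
  r|qp+(r|q) : 16 states
  (r|qp+(r|q))* : 18 states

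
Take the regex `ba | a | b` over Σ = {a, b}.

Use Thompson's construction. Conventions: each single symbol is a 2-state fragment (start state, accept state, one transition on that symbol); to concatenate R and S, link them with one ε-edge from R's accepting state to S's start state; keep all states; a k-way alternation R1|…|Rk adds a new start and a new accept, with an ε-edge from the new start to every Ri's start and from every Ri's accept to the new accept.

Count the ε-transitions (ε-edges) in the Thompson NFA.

7

Building bottom-up:
Each of the 4 symbol leaves contributes 0 ε-transitions.
  ba — 1 ε-transition
  ba | a | b — 7 ε-transitions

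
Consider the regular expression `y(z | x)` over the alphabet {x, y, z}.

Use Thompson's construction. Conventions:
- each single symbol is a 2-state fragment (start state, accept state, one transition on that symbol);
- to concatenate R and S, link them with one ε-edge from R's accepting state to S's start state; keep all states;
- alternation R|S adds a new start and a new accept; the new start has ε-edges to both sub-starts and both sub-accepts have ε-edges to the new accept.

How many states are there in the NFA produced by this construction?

Per subexpression:
Each of the 3 symbol leaves contributes a 2-state fragment.
  z | x — 6 states
  y(z | x) — 8 states

8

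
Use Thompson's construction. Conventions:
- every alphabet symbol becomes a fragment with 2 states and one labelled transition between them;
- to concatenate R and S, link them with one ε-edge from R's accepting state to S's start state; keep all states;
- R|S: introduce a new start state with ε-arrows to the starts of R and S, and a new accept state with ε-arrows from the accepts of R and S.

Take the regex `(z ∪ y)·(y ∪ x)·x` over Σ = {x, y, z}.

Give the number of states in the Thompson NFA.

By structural recursion:
Each of the 5 symbol leaves contributes a 2-state fragment.
  z ∪ y : 6 states
  y ∪ x : 6 states
  (z ∪ y)·(y ∪ x)·x : 14 states

14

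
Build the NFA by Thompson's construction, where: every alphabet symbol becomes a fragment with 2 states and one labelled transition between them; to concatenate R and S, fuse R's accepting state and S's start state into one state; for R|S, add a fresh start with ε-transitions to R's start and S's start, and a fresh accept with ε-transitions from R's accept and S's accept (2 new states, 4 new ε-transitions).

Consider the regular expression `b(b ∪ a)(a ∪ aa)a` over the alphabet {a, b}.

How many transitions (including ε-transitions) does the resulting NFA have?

15

Building bottom-up:
Each of the 7 symbol leaves contributes 1 transition (1 symbol, 0 ε).
  b ∪ a = 6 transitions (2 symbol, 4 ε)
  aa = 2 transitions (2 symbol, 0 ε)
  a ∪ aa = 7 transitions (3 symbol, 4 ε)
  b(b ∪ a)(a ∪ aa)a = 15 transitions (7 symbol, 8 ε)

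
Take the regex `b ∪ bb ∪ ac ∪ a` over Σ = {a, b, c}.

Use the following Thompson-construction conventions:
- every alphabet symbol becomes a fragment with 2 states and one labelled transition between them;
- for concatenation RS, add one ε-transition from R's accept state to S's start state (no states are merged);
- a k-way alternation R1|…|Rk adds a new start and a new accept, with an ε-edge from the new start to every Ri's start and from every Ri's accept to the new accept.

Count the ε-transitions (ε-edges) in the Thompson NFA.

10

Per subexpression:
Each of the 6 symbol leaves contributes 0 ε-transitions.
  bb : 1 ε-transition
  ac : 1 ε-transition
  b ∪ bb ∪ ac ∪ a : 10 ε-transitions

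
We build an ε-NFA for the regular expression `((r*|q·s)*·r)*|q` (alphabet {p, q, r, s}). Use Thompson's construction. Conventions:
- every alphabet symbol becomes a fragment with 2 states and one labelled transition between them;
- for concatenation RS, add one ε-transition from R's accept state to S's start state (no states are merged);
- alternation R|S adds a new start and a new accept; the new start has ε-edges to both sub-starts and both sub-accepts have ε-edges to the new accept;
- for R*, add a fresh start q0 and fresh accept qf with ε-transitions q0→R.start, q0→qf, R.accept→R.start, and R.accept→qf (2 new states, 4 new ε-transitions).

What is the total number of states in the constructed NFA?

Building bottom-up:
Each of the 5 symbol leaves contributes a 2-state fragment.
  r* → 4 states
  q·s → 4 states
  r*|q·s → 10 states
  (r*|q·s)* → 12 states
  (r*|q·s)*·r → 14 states
  ((r*|q·s)*·r)* → 16 states
  ((r*|q·s)*·r)*|q → 20 states

20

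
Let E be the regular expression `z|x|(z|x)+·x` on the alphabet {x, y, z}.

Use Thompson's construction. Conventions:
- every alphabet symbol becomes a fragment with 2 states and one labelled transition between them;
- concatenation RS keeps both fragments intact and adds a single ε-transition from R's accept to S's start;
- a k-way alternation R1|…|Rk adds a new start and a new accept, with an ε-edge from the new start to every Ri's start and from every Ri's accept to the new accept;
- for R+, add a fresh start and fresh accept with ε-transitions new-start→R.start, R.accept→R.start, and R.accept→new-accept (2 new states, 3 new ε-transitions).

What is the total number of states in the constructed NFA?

16

Bottom-up over the parse tree:
Each of the 5 symbol leaves contributes a 2-state fragment.
  z|x → 6 states
  (z|x)+ → 8 states
  (z|x)+·x → 10 states
  z|x|(z|x)+·x → 16 states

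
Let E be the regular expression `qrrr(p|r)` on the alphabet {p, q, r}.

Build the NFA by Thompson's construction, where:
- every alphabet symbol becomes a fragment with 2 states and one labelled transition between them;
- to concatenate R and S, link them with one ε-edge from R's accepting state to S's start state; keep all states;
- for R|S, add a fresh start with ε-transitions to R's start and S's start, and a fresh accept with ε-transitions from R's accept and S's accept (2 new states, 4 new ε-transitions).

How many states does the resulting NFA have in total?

14

Bottom-up over the parse tree:
Each of the 6 symbol leaves contributes a 2-state fragment.
  p|r → 6 states
  qrrr(p|r) → 14 states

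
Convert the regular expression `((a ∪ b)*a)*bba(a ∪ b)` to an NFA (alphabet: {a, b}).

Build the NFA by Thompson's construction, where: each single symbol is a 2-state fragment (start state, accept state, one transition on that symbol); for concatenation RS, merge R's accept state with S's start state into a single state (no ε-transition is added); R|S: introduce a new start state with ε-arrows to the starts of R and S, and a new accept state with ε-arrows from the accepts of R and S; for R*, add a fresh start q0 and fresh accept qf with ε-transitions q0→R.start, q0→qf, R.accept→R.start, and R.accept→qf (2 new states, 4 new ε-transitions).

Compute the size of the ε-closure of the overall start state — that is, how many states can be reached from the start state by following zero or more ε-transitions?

Work bottom-up. For each fragment F, track |ε-closure(F.start)| and whether F's accept lies in that closure (i.e. whether F accepts ε). A single-symbol fragment has closure size 1 and does not accept ε.
  a ∪ b : new start ε-reaches every alternative's start; none of them accept ε, so the new accept is not reached: |closure| = 1 + 1 + 1 = 3
  (a ∪ b)* : new start has ε-edges to the inner start and to the new accept, so |closure| = 2 + 3 = 5
  (a ∪ b)*a : |closure| = 5 + (1−1) = 5 (closure spills across the concat boundary because the left factor accepts ε)
  ((a ∪ b)*a)* : new start has ε-edges to the inner start and to the new accept, so |closure| = 2 + 5 = 7
  a ∪ b : new start ε-reaches every alternative's start; none of them accept ε, so the new accept is not reached: |closure| = 1 + 1 + 1 = 3
  ((a ∪ b)*a)*bba(a ∪ b) : |closure| = 7 + (1−1) = 7 (closure spills across the concat boundary because the left factor accepts ε)

7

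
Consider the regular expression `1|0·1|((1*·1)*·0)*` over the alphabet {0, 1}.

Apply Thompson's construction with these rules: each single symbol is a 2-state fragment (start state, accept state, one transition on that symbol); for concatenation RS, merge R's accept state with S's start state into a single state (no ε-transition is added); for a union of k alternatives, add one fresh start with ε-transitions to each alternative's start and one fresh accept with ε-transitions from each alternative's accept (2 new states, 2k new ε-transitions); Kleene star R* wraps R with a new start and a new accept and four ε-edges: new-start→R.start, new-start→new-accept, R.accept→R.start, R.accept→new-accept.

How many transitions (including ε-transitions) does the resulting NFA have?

By structural recursion:
Each of the 6 symbol leaves contributes 1 transition (1 symbol, 0 ε).
  0·1 : 2 transitions (2 symbol, 0 ε)
  1* : 5 transitions (1 symbol, 4 ε)
  1*·1 : 6 transitions (2 symbol, 4 ε)
  (1*·1)* : 10 transitions (2 symbol, 8 ε)
  (1*·1)*·0 : 11 transitions (3 symbol, 8 ε)
  ((1*·1)*·0)* : 15 transitions (3 symbol, 12 ε)
  1|0·1|((1*·1)*·0)* : 24 transitions (6 symbol, 18 ε)

24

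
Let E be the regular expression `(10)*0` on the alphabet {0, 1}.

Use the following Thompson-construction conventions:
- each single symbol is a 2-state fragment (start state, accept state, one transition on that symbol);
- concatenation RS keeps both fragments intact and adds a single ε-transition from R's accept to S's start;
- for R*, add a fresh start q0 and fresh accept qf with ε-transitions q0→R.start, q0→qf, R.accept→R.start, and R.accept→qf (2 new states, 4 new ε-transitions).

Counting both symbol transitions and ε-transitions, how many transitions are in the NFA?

9

By structural recursion:
Each of the 3 symbol leaves contributes 1 transition (1 symbol, 0 ε).
  10 = 3 transitions (2 symbol, 1 ε)
  (10)* = 7 transitions (2 symbol, 5 ε)
  (10)*0 = 9 transitions (3 symbol, 6 ε)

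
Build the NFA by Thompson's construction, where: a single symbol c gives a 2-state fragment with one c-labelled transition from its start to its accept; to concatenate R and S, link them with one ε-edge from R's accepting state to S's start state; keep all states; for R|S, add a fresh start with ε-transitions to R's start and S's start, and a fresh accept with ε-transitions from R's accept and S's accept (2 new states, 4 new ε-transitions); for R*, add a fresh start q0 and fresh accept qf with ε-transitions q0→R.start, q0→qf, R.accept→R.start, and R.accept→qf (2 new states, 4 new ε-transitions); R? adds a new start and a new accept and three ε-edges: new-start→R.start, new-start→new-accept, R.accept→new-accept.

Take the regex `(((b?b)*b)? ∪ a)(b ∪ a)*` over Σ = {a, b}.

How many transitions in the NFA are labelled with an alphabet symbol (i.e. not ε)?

6

By structural recursion:
Each of the 6 symbol leaves contributes exactly 1 symbol transition.
  b? = 1 symbol transition
  b?b = 2 symbol transitions
  (b?b)* = 2 symbol transitions
  (b?b)*b = 3 symbol transitions
  ((b?b)*b)? = 3 symbol transitions
  ((b?b)*b)? ∪ a = 4 symbol transitions
  b ∪ a = 2 symbol transitions
  (b ∪ a)* = 2 symbol transitions
  (((b?b)*b)? ∪ a)(b ∪ a)* = 6 symbol transitions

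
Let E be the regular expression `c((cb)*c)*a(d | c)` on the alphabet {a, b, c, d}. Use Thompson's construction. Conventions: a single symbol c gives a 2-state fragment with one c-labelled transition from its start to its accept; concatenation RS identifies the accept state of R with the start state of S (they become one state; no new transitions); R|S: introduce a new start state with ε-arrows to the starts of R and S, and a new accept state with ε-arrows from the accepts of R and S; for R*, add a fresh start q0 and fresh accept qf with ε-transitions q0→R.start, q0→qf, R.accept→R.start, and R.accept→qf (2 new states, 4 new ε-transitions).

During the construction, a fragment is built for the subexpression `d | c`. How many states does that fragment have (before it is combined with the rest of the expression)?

6

Fragment for `d | c`:
Each of the 2 symbol leaves contributes a 2-state fragment.
  d | c = 6 states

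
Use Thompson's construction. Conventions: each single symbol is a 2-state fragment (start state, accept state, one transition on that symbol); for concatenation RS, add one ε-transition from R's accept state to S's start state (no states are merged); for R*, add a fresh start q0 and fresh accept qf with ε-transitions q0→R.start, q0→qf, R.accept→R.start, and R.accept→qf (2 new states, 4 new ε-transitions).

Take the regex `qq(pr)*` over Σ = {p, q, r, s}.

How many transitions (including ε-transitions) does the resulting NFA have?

Bottom-up over the parse tree:
Each of the 4 symbol leaves contributes 1 transition (1 symbol, 0 ε).
  pr — 3 transitions (2 symbol, 1 ε)
  (pr)* — 7 transitions (2 symbol, 5 ε)
  qq(pr)* — 11 transitions (4 symbol, 7 ε)

11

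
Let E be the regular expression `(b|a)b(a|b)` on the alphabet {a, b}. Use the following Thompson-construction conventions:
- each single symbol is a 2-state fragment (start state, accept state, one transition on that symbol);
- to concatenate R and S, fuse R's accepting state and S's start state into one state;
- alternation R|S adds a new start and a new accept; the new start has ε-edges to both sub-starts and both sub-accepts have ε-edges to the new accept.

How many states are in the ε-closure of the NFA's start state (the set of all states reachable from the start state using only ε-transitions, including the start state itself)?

3

Let C(F) = |ε-closure(F.start)| within fragment F, and note whether F accepts ε. Symbol fragments have C = 1 and do not accept ε. Then:
  b|a — |closure| = 1 + 1 + 1 = 3 (the new accept is not ε-reachable since no branch accepts ε)
  a|b — new start ε-reaches every alternative's start; none of them accept ε, so the new accept is not reached: |closure| = 1 + 1 + 1 = 3
  (b|a)b(a|b) — same as the first factor's closure: |closure| = 3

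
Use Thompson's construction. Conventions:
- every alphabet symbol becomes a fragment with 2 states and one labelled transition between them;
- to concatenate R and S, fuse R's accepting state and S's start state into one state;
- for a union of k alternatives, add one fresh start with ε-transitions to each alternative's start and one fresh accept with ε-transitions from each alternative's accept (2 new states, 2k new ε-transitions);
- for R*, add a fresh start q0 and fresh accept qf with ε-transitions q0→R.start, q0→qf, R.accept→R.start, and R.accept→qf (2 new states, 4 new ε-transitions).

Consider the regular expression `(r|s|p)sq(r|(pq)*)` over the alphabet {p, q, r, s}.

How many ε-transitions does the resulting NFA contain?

14

Bottom-up over the parse tree:
Each of the 8 symbol leaves contributes 0 ε-transitions.
  r|s|p : 6 ε-transitions
  pq : 0 ε-transitions
  (pq)* : 4 ε-transitions
  r|(pq)* : 8 ε-transitions
  (r|s|p)sq(r|(pq)*) : 14 ε-transitions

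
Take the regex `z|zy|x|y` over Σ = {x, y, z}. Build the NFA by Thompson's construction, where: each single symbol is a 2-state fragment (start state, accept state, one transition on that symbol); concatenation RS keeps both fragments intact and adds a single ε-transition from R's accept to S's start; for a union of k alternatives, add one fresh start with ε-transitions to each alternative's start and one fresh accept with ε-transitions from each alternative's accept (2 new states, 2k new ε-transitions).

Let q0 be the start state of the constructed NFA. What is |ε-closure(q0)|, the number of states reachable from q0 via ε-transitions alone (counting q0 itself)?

5

Work bottom-up. For each fragment F, track |ε-closure(F.start)| and whether F's accept lies in that closure (i.e. whether F accepts ε). A single-symbol fragment has closure size 1 and does not accept ε.
  zy → |ε-closure| equals the left operand's closure size = 1 (its accept is not ε-reachable, so the closure stops there)
  z|zy|x|y → new start ε-reaches every alternative's start; none of them accept ε, so the new accept is not reached: |ε-closure| = 1 + 1 + 1 + 1 + 1 = 5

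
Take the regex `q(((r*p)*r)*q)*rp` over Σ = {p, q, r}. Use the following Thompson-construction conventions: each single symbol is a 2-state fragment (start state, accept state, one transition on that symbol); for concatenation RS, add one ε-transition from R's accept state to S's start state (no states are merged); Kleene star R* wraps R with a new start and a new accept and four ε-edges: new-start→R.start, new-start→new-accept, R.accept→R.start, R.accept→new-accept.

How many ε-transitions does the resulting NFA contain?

22

Recursing over subexpressions:
Each of the 7 symbol leaves contributes 0 ε-transitions.
  r* : 4 ε-transitions
  r*p : 5 ε-transitions
  (r*p)* : 9 ε-transitions
  (r*p)*r : 10 ε-transitions
  ((r*p)*r)* : 14 ε-transitions
  ((r*p)*r)*q : 15 ε-transitions
  (((r*p)*r)*q)* : 19 ε-transitions
  q(((r*p)*r)*q)*rp : 22 ε-transitions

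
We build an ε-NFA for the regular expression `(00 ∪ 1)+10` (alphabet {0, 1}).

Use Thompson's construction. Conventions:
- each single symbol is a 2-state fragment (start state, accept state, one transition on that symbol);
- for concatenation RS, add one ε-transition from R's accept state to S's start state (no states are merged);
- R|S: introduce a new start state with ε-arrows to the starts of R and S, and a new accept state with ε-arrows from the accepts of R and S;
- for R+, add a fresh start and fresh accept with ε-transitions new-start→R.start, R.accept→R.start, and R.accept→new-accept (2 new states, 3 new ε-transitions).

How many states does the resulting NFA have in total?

Per subexpression:
Each of the 5 symbol leaves contributes a 2-state fragment.
  00 = 4 states
  00 ∪ 1 = 8 states
  (00 ∪ 1)+ = 10 states
  (00 ∪ 1)+10 = 14 states

14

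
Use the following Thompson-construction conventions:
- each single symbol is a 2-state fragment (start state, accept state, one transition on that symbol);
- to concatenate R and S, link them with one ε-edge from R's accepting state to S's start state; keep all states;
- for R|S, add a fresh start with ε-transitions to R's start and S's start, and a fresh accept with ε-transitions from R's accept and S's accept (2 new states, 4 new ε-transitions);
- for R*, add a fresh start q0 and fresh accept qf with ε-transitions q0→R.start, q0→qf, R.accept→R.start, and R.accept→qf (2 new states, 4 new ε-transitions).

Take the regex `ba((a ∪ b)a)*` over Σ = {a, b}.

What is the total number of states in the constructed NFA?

Per subexpression:
Each of the 5 symbol leaves contributes a 2-state fragment.
  a ∪ b = 6 states
  (a ∪ b)a = 8 states
  ((a ∪ b)a)* = 10 states
  ba((a ∪ b)a)* = 14 states

14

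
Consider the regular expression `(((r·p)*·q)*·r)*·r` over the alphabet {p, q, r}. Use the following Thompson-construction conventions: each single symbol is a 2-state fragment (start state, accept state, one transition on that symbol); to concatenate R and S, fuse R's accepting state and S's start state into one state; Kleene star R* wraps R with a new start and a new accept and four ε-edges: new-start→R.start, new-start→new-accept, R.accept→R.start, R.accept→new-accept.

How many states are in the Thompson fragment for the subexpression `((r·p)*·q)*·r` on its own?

9

Fragment for `((r·p)*·q)*·r`:
Each of the 4 symbol leaves contributes a 2-state fragment.
  r·p — 3 states
  (r·p)* — 5 states
  (r·p)*·q — 6 states
  ((r·p)*·q)* — 8 states
  ((r·p)*·q)*·r — 9 states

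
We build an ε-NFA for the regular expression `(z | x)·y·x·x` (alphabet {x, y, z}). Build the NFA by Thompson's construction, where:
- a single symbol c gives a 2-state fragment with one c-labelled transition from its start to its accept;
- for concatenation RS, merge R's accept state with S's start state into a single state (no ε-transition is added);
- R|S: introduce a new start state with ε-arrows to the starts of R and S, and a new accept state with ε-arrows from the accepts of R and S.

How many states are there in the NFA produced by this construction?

9

Recursing over subexpressions:
Each of the 5 symbol leaves contributes a 2-state fragment.
  z | x → 6 states
  (z | x)·y·x·x → 9 states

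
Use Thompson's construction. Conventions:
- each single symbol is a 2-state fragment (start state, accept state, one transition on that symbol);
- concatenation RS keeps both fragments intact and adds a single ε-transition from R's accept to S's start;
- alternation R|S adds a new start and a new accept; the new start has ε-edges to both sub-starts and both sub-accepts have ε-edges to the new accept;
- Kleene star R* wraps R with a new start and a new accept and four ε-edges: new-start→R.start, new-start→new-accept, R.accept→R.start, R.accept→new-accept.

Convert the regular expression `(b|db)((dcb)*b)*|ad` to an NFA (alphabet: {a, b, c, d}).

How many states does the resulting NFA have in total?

26

By structural recursion:
Each of the 9 symbol leaves contributes a 2-state fragment.
  db → 4 states
  b|db → 8 states
  dcb → 6 states
  (dcb)* → 8 states
  (dcb)*b → 10 states
  ((dcb)*b)* → 12 states
  (b|db)((dcb)*b)* → 20 states
  ad → 4 states
  (b|db)((dcb)*b)*|ad → 26 states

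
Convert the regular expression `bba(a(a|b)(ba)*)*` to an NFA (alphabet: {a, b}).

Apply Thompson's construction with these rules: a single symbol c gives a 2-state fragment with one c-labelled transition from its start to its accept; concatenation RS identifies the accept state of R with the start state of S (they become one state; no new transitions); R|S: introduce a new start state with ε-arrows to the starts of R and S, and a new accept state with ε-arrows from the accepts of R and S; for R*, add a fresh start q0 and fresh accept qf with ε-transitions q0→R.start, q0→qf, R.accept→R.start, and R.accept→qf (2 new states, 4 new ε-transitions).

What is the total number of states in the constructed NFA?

16

By structural recursion:
Each of the 8 symbol leaves contributes a 2-state fragment.
  a|b → 6 states
  ba → 3 states
  (ba)* → 5 states
  a(a|b)(ba)* → 11 states
  (a(a|b)(ba)*)* → 13 states
  bba(a(a|b)(ba)*)* → 16 states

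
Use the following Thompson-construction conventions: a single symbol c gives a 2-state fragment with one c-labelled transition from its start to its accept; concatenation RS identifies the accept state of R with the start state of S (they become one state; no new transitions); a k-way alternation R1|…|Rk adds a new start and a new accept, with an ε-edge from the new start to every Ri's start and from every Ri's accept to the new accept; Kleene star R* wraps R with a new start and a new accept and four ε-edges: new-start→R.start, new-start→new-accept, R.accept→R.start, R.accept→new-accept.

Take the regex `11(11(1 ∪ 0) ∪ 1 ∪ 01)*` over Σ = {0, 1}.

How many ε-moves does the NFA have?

14

By structural recursion:
Each of the 9 symbol leaves contributes 0 ε-transitions.
  1 ∪ 0 → 4 ε-transitions
  11(1 ∪ 0) → 4 ε-transitions
  01 → 0 ε-transitions
  11(1 ∪ 0) ∪ 1 ∪ 01 → 10 ε-transitions
  (11(1 ∪ 0) ∪ 1 ∪ 01)* → 14 ε-transitions
  11(11(1 ∪ 0) ∪ 1 ∪ 01)* → 14 ε-transitions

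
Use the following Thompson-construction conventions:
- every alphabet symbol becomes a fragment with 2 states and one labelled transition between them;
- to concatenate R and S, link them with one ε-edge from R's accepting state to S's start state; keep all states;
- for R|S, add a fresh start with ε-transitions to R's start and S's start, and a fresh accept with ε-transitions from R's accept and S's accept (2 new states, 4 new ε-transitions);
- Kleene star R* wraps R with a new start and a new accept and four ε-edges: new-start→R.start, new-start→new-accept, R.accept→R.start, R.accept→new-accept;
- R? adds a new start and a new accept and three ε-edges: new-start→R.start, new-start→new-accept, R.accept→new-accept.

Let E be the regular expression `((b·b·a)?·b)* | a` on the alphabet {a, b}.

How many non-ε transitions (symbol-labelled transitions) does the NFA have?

5

Building bottom-up:
Each of the 5 symbol leaves contributes exactly 1 symbol transition.
  b·b·a → 3 symbol transitions
  (b·b·a)? → 3 symbol transitions
  (b·b·a)?·b → 4 symbol transitions
  ((b·b·a)?·b)* → 4 symbol transitions
  ((b·b·a)?·b)* | a → 5 symbol transitions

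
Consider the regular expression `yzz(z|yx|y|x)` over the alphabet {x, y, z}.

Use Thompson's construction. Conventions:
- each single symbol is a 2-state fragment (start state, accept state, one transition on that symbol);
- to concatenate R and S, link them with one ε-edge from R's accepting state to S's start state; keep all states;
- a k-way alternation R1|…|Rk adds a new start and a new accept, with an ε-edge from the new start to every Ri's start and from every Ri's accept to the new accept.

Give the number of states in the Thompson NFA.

18

Building bottom-up:
Each of the 8 symbol leaves contributes a 2-state fragment.
  yx : 4 states
  z|yx|y|x : 12 states
  yzz(z|yx|y|x) : 18 states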